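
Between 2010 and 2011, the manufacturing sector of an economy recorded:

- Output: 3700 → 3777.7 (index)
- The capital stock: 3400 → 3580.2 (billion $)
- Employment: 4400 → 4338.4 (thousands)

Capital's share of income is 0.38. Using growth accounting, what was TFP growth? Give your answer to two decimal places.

TFP grew 0.95%.

Output growth = (3777.7 − 3700) / 3700 = 2.1%.
The capital stock growth = (3580.2 − 3400) / 3400 = 5.3%.
Employment growth = (4338.4 − 4400) / 4400 = -1.4%.
Labor's share = 1 − 0.38 = 0.62.
The capital stock: 0.38 × 5.3 = 2.014 pp.
Employment: 0.62 × (-1.4) = -0.868 pp.
TFP growth = 2.1 − 1.146 = 0.954%.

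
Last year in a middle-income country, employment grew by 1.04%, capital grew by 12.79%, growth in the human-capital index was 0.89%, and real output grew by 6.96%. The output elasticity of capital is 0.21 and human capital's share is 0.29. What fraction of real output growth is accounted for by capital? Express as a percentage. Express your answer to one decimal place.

Capital contributed 0.21 × 12.79 = 2.6859 pp.
Share of growth = 2.6859 / 6.96 × 100 = 38.591%.

Capital accounted for 38.6% of growth.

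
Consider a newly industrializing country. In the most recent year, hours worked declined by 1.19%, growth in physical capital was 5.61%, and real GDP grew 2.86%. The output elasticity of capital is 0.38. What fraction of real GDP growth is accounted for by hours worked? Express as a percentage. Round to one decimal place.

Labor's share = 1 − 0.38 = 0.62.
Hours worked contributed 0.62 × (-1.19) = -0.7378 pp.
Share of growth = -0.7378 / 2.86 × 100 = -25.797%.

-25.8%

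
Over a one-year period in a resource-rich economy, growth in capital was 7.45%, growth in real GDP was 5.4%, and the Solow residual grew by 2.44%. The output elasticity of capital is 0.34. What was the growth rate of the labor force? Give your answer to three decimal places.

Labor's share = 1 − 0.34 = 0.66.
gY = gA + 0.34×7.45 + 0.66×g.
0.66×g = 5.4 − 2.44 − 2.533 = 0.427.
g = 0.427 / 0.66 = 0.64697%.

The labor force growth was 0.647%.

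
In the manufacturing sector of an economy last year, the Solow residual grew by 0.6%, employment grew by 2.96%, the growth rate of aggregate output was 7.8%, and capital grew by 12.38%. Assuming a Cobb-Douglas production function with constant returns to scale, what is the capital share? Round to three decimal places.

The capital share is 0.450.

gY = gA + α·gK + (1−α)·gL, so gY − gA − gL = α(gK − gL).
7.8 − 0.6 − 2.96 = α × (12.38 − 2.96).
4.24 = 9.42 α, so α = 0.45011.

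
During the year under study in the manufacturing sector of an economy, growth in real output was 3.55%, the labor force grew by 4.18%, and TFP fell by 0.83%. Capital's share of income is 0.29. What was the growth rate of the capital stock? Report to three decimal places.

4.870%

Labor's share = 1 − 0.29 = 0.71.
gY = gA + 0.71×4.18 + 0.29×g.
0.29×g = 3.55 + 0.83 − 2.9678 = 1.4122.
g = 1.4122 / 0.29 = 4.86966%.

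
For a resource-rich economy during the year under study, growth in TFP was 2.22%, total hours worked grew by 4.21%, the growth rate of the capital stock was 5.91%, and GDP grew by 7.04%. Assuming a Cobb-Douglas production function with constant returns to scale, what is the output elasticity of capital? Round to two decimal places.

gY = gA + α·gK + (1−α)·gL, so gY − gA − gL = α(gK − gL).
7.04 − 2.22 − 4.21 = α × (5.91 − 4.21).
0.61 = 1.7 α, so α = 0.3588.

0.36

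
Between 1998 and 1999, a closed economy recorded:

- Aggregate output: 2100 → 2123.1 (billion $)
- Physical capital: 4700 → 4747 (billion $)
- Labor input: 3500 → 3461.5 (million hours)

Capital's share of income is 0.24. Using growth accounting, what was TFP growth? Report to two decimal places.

1.70%

Aggregate output growth = (2123.1 − 2100) / 2100 = 1.1%.
Physical capital growth = (4747 − 4700) / 4700 = 1%.
Labor input growth = (3461.5 − 3500) / 3500 = -1.1%.
Labor's share = 1 − 0.24 = 0.76.
Physical capital: 0.24 × 1 = 0.24 pp.
Labor input: 0.76 × (-1.1) = -0.836 pp.
TFP growth = 1.1 + 0.596 = 1.696%.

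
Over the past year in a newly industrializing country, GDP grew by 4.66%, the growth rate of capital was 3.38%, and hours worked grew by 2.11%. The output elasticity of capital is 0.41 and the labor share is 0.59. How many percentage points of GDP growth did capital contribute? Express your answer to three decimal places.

Contribution = share × growth = 0.41 × 3.38 = 1.3858 pp.

1.386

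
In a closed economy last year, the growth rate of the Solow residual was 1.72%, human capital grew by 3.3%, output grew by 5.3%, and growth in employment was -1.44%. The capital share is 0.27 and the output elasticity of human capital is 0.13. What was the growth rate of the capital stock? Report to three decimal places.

Labor's share = 1 − 0.27 − 0.13 = 0.6.
gY = gA + 0.13×3.3 + 0.6×(-1.44) + 0.27×g.
0.27×g = 5.3 − 1.72 + 0.435 = 4.015.
g = 4.015 / 0.27 = 14.87037%.

14.870%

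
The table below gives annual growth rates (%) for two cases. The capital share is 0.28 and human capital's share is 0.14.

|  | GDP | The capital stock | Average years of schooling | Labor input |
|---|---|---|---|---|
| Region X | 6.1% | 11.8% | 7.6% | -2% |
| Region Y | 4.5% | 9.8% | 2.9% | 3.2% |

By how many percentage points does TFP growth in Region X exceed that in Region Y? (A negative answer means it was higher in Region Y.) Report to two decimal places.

3.40 percentage points

Labor's share = 1 − 0.28 − 0.14 = 0.58.
Region X: TFP = 6.1 − 3.304 − 1.064 + 1.16 = 2.892%.
Region Y: TFP = 4.5 − 2.744 − 0.406 − 1.856 = -0.506%.
Difference = 2.892 − (-0.506) = 3.398 pp.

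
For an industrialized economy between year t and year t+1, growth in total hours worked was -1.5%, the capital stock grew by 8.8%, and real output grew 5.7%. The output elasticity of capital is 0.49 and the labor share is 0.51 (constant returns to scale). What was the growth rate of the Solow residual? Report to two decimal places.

2.15%

Labor's share = 1 − 0.49 = 0.51.
The capital stock: 0.49 × 8.8 = 4.312 pp.
Total hours worked: 0.51 × (-1.5) = -0.765 pp.
TFP growth = 5.7 − 3.547 = 2.153%.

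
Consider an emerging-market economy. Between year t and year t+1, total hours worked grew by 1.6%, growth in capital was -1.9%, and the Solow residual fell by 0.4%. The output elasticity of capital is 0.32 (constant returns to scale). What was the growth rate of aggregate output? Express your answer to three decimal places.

0.080%

Labor's share = 1 − 0.32 = 0.68.
Capital: 0.32 × (-1.9) = -0.608 pp.
Total hours worked: 0.68 × 1.6 = 1.088 pp.
Output growth = -0.4 + 0.48 = 0.08%.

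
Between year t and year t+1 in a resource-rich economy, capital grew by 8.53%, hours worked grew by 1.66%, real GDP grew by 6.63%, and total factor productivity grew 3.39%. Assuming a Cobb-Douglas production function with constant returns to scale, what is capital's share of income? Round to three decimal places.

gY = gA + α·gK + (1−α)·gL, so gY − gA − gL = α(gK − gL).
6.63 − 3.39 − 1.66 = α × (8.53 − 1.66).
1.58 = 6.87 α, so α = 0.22999.

α = 0.230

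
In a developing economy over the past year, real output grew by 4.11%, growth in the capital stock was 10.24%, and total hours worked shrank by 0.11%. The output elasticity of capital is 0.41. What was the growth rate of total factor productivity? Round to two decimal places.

Labor's share = 1 − 0.41 = 0.59.
The capital stock: 0.41 × 10.24 = 4.1984 pp.
Total hours worked: 0.59 × (-0.11) = -0.0649 pp.
TFP growth = 4.11 − 4.1335 = -0.0235%.

-0.02%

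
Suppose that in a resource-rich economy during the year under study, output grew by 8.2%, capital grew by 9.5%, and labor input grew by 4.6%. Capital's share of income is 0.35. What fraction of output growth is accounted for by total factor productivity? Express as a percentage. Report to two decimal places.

Total factor productivity accounted for 22.99% of growth.

Labor's share = 1 − 0.35 = 0.65.
Capital: 0.35 × 9.5 = 3.325 pp.
Labor input: 0.65 × 4.6 = 2.99 pp.
TFP growth = 8.2 − 6.315 = 1.885%.
TFP share of growth = 1.885 / 8.2 × 100 = 22.9878%.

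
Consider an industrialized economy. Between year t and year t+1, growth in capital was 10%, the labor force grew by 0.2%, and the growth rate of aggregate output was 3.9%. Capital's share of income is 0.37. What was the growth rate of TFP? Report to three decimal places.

0.074%

Labor's share = 1 − 0.37 = 0.63.
Capital: 0.37 × 10 = 3.7 pp.
The labor force: 0.63 × 0.2 = 0.126 pp.
TFP growth = 3.9 − 3.826 = 0.074%.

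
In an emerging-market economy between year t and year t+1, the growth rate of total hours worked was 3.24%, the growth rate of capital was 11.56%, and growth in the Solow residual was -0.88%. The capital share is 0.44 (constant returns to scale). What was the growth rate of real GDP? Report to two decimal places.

Labor's share = 1 − 0.44 = 0.56.
Capital: 0.44 × 11.56 = 5.0864 pp.
Total hours worked: 0.56 × 3.24 = 1.8144 pp.
Output growth = -0.88 + 6.9008 = 6.0208%.

6.02%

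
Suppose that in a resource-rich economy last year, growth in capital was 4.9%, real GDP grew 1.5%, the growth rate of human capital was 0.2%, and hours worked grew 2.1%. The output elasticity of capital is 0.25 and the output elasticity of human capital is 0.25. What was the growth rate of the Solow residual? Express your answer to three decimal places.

-0.825%

Labor's share = 1 − 0.25 − 0.25 = 0.5.
Capital: 0.25 × 4.9 = 1.225 pp.
Human capital: 0.25 × 0.2 = 0.05 pp.
Hours worked: 0.5 × 2.1 = 1.05 pp.
TFP growth = 1.5 − 2.325 = -0.825%.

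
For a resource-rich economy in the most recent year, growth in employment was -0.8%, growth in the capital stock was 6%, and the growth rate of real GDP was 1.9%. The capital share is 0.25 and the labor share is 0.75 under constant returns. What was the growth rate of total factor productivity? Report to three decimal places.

Labor's share = 1 − 0.25 = 0.75.
The capital stock: 0.25 × 6 = 1.5 pp.
Employment: 0.75 × (-0.8) = -0.6 pp.
TFP growth = 1.9 − 0.9 = 1%.

1.000%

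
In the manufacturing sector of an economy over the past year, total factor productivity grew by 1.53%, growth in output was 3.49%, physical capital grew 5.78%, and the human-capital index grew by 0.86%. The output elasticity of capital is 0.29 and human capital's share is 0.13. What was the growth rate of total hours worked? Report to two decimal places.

0.30%

Labor's share = 1 − 0.29 − 0.13 = 0.58.
gY = gA + 0.29×5.78 + 0.13×0.86 + 0.58×g.
0.58×g = 3.49 − 1.53 − 1.788 = 0.172.
g = 0.172 / 0.58 = 0.2966%.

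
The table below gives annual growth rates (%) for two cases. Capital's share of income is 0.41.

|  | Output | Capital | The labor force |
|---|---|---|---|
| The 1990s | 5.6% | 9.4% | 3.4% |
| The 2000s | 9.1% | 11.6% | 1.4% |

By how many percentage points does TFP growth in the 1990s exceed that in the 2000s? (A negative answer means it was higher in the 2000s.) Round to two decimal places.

-3.78 percentage points

Labor's share = 1 − 0.41 = 0.59.
The 1990s: TFP = 5.6 − 3.854 − 2.006 = -0.26%.
The 2000s: TFP = 9.1 − 4.756 − 0.826 = 3.518%.
Difference = -0.26 − (3.518) = -3.778 pp.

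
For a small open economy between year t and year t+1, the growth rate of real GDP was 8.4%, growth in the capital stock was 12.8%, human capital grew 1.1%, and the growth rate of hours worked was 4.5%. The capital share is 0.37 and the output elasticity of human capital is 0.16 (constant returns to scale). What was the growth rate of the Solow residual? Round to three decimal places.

Labor's share = 1 − 0.37 − 0.16 = 0.47.
The capital stock: 0.37 × 12.8 = 4.736 pp.
Human capital: 0.16 × 1.1 = 0.176 pp.
Hours worked: 0.47 × 4.5 = 2.115 pp.
TFP growth = 8.4 − 7.027 = 1.373%.

The Solow residual grew 1.373%.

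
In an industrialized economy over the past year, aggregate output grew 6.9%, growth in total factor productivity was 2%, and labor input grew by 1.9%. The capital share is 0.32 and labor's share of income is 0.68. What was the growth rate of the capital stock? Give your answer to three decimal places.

Labor's share = 1 − 0.32 = 0.68.
gY = gA + 0.68×1.9 + 0.32×g.
0.32×g = 6.9 − 2 − 1.292 = 3.608.
g = 3.608 / 0.32 = 11.275%.

11.275%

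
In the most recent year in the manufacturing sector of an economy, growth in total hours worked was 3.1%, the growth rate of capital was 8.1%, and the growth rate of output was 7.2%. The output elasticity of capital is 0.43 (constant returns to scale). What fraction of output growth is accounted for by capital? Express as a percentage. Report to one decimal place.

Capital contributed 0.43 × 8.1 = 3.483 pp.
Share of growth = 3.483 / 7.2 × 100 = 48.375%.

48.4%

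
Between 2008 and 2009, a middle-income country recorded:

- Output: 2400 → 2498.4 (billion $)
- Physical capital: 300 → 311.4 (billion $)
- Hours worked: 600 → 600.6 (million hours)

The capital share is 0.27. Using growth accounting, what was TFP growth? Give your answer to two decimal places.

3.00%

Output growth = (2498.4 − 2400) / 2400 = 4.1%.
Physical capital growth = (311.4 − 300) / 300 = 3.8%.
Hours worked growth = (600.6 − 600) / 600 = 0.1%.
Labor's share = 1 − 0.27 = 0.73.
Physical capital: 0.27 × 3.8 = 1.026 pp.
Hours worked: 0.73 × 0.1 = 0.073 pp.
TFP growth = 4.1 − 1.099 = 3.001%.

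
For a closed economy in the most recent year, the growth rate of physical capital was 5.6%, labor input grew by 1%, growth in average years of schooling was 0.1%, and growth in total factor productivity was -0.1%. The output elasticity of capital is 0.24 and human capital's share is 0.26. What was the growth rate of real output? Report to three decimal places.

Real output growth was 1.770%.

Labor's share = 1 − 0.24 − 0.26 = 0.5.
Physical capital: 0.24 × 5.6 = 1.344 pp.
Average years of schooling: 0.26 × 0.1 = 0.026 pp.
Labor input: 0.5 × 1 = 0.5 pp.
Output growth = -0.1 + 1.87 = 1.77%.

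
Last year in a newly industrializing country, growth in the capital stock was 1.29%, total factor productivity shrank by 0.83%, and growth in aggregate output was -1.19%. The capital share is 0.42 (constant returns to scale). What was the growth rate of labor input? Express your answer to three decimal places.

-1.555%

Labor's share = 1 − 0.42 = 0.58.
gY = gA + 0.42×1.29 + 0.58×g.
0.58×g = -1.19 + 0.83 − 0.5418 = -0.9018.
g = -0.9018 / 0.58 = -1.55483%.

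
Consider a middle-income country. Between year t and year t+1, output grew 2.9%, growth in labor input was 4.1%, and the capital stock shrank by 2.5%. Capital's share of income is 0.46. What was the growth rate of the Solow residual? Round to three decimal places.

1.836%

Labor's share = 1 − 0.46 = 0.54.
The capital stock: 0.46 × (-2.5) = -1.15 pp.
Labor input: 0.54 × 4.1 = 2.214 pp.
TFP growth = 2.9 − 1.064 = 1.836%.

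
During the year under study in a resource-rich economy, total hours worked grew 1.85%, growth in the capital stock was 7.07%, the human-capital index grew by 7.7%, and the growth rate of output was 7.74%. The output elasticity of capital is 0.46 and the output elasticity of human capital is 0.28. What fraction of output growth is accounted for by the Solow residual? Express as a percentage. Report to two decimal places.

The Solow residual accounted for 23.91% of growth.

Labor's share = 1 − 0.46 − 0.28 = 0.26.
The capital stock: 0.46 × 7.07 = 3.2522 pp.
The human-capital index: 0.28 × 7.7 = 2.156 pp.
Total hours worked: 0.26 × 1.85 = 0.481 pp.
TFP growth = 7.74 − 5.8892 = 1.8508%.
TFP share of growth = 1.8508 / 7.74 × 100 = 23.9121%.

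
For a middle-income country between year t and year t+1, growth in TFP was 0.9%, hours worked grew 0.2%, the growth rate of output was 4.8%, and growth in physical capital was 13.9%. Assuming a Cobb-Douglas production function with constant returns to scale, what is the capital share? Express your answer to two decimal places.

The capital share is 0.27.

gY = gA + α·gK + (1−α)·gL, so gY − gA − gL = α(gK − gL).
4.8 − 0.9 − 0.2 = α × (13.9 − 0.2).
3.7 = 13.7 α, so α = 0.2701.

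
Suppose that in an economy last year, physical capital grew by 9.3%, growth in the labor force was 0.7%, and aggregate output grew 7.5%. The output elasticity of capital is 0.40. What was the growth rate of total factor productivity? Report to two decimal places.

Labor's share = 1 − 0.4 = 0.6.
Physical capital: 0.4 × 9.3 = 3.72 pp.
The labor force: 0.6 × 0.7 = 0.42 pp.
TFP growth = 7.5 − 4.14 = 3.36%.

3.36%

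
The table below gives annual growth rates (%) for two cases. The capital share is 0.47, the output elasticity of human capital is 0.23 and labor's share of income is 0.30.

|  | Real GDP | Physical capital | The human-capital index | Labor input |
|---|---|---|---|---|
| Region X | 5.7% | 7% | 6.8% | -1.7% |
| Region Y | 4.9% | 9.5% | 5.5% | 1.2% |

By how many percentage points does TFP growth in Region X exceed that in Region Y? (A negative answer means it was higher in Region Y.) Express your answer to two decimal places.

Labor's share = 1 − 0.47 − 0.23 = 0.3.
Region X: TFP = 5.7 − 3.29 − 1.564 + 0.51 = 1.356%.
Region Y: TFP = 4.9 − 4.465 − 1.265 − 0.36 = -1.19%.
Difference = 1.356 − (-1.19) = 2.546 pp.

2.55 percentage points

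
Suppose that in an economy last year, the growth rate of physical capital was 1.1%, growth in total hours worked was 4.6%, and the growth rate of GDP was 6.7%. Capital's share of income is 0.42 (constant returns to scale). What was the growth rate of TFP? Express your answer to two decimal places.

Labor's share = 1 − 0.42 = 0.58.
Physical capital: 0.42 × 1.1 = 0.462 pp.
Total hours worked: 0.58 × 4.6 = 2.668 pp.
TFP growth = 6.7 − 3.13 = 3.57%.

3.57%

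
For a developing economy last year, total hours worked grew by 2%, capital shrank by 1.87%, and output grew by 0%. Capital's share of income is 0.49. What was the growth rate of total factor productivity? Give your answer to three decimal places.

-0.104%

Labor's share = 1 − 0.49 = 0.51.
Capital: 0.49 × (-1.87) = -0.9163 pp.
Total hours worked: 0.51 × 2 = 1.02 pp.
TFP growth = 0 − 0.1037 = -0.1037%.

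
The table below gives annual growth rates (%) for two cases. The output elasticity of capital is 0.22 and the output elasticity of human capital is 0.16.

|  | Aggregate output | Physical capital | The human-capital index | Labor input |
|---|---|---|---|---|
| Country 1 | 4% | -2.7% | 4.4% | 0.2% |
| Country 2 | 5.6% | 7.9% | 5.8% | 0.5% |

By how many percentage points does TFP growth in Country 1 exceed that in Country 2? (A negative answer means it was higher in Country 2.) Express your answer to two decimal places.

1.14 percentage points

Labor's share = 1 − 0.22 − 0.16 = 0.62.
Country 1: TFP = 4 + 0.594 − 0.704 − 0.124 = 3.766%.
Country 2: TFP = 5.6 − 1.738 − 0.928 − 0.31 = 2.624%.
Difference = 3.766 − (2.624) = 1.142 pp.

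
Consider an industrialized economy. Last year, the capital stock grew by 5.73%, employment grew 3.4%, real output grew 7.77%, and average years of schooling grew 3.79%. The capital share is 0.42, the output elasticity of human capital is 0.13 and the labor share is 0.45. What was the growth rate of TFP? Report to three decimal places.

Labor's share = 1 − 0.42 − 0.13 = 0.45.
The capital stock: 0.42 × 5.73 = 2.4066 pp.
Average years of schooling: 0.13 × 3.79 = 0.4927 pp.
Employment: 0.45 × 3.4 = 1.53 pp.
TFP growth = 7.77 − 4.4293 = 3.3407%.

3.341%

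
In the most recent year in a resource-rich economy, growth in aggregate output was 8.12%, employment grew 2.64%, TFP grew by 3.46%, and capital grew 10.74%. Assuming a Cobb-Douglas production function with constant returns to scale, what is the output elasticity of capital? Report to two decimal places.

α = 0.25

gY = gA + α·gK + (1−α)·gL, so gY − gA − gL = α(gK − gL).
8.12 − 3.46 − 2.64 = α × (10.74 − 2.64).
2.02 = 8.1 α, so α = 0.2494.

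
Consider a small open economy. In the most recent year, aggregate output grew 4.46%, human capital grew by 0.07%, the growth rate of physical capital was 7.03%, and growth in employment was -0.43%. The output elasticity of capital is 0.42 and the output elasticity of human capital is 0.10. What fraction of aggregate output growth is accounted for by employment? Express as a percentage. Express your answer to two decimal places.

Labor's share = 1 − 0.42 − 0.1 = 0.48.
Employment contributed 0.48 × (-0.43) = -0.2064 pp.
Share of growth = -0.2064 / 4.46 × 100 = -4.6278%.

Employment accounted for -4.63% of growth.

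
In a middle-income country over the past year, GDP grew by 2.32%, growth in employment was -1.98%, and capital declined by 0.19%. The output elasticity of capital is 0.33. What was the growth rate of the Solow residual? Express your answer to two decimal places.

Labor's share = 1 − 0.33 = 0.67.
Capital: 0.33 × (-0.19) = -0.0627 pp.
Employment: 0.67 × (-1.98) = -1.3266 pp.
TFP growth = 2.32 + 1.3893 = 3.7093%.

3.71%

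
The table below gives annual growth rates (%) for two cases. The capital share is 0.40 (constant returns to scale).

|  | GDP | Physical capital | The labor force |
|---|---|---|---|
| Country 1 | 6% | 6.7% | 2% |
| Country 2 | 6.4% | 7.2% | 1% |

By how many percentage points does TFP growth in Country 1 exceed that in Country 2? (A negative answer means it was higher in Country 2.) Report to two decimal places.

Labor's share = 1 − 0.4 = 0.6.
Country 1: TFP = 6 − 2.68 − 1.2 = 2.12%.
Country 2: TFP = 6.4 − 2.88 − 0.6 = 2.92%.
Difference = 2.12 − (2.92) = -0.8 pp.

-0.80 percentage points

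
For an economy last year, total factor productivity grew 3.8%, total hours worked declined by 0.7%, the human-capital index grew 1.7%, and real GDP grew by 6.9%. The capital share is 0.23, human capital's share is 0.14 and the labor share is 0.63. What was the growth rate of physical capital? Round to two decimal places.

Labor's share = 1 − 0.23 − 0.14 = 0.63.
gY = gA + 0.14×1.7 + 0.63×(-0.7) + 0.23×g.
0.23×g = 6.9 − 3.8 + 0.203 = 3.303.
g = 3.303 / 0.23 = 14.3609%.

Physical capital growth was 14.36%.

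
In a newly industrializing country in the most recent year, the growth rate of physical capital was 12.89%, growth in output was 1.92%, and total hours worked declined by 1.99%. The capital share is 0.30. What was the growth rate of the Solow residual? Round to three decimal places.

Labor's share = 1 − 0.3 = 0.7.
Physical capital: 0.3 × 12.89 = 3.867 pp.
Total hours worked: 0.7 × (-1.99) = -1.393 pp.
TFP growth = 1.92 − 2.474 = -0.554%.

-0.554%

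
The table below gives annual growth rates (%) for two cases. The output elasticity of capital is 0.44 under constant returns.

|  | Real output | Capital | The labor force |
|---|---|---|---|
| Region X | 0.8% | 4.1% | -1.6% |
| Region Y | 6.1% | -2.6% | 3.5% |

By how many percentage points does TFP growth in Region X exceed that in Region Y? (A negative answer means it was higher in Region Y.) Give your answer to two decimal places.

Labor's share = 1 − 0.44 = 0.56.
Region X: TFP = 0.8 − 1.804 + 0.896 = -0.108%.
Region Y: TFP = 6.1 + 1.144 − 1.96 = 5.284%.
Difference = -0.108 − (5.284) = -5.392 pp.

-5.39 percentage points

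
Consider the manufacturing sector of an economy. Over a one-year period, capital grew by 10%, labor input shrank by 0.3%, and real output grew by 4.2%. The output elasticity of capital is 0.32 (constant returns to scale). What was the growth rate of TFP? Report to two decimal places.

Labor's share = 1 − 0.32 = 0.68.
Capital: 0.32 × 10 = 3.2 pp.
Labor input: 0.68 × (-0.3) = -0.204 pp.
TFP growth = 4.2 − 2.996 = 1.204%.

1.20%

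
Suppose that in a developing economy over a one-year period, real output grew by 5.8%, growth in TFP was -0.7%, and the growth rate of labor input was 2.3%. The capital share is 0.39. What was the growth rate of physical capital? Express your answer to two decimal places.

Physical capital grew 13.07%.

Labor's share = 1 − 0.39 = 0.61.
gY = gA + 0.61×2.3 + 0.39×g.
0.39×g = 5.8 + 0.7 − 1.403 = 5.097.
g = 5.097 / 0.39 = 13.0692%.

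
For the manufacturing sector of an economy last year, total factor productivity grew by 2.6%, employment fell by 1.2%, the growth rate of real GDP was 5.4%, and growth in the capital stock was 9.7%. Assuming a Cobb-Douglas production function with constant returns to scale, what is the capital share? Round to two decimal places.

gY = gA + α·gK + (1−α)·gL, so gY − gA − gL = α(gK − gL).
5.4 − 2.6 + 1.2 = α × (9.7 − (-1.2)).
4 = 10.9 α, so α = 0.367.

α = 0.37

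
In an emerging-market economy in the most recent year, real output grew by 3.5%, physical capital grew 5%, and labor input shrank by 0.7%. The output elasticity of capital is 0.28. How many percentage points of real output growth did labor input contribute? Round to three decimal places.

Labor's share = 1 − 0.28 = 0.72.
Contribution = share × growth = 0.72 × (-0.7) = -0.504 pp.

-0.504 percentage points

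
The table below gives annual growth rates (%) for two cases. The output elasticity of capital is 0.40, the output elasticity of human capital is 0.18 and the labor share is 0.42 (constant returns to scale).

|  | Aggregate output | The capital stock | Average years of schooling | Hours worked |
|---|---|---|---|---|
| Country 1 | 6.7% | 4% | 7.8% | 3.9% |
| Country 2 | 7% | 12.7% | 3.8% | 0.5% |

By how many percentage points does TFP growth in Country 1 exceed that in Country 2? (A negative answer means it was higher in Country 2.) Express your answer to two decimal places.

1.03 percentage points

Labor's share = 1 − 0.4 − 0.18 = 0.42.
Country 1: TFP = 6.7 − 1.6 − 1.404 − 1.638 = 2.058%.
Country 2: TFP = 7 − 5.08 − 0.684 − 0.21 = 1.026%.
Difference = 2.058 − (1.026) = 1.032 pp.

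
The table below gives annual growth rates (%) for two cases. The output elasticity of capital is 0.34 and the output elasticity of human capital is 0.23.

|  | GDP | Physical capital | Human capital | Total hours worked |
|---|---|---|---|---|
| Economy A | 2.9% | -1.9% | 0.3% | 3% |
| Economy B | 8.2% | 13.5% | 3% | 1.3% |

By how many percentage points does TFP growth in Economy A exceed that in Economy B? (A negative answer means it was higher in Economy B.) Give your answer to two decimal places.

-0.17 percentage points

Labor's share = 1 − 0.34 − 0.23 = 0.43.
Economy A: TFP = 2.9 + 0.646 − 0.069 − 1.29 = 2.187%.
Economy B: TFP = 8.2 − 4.59 − 0.69 − 0.559 = 2.361%.
Difference = 2.187 − (2.361) = -0.174 pp.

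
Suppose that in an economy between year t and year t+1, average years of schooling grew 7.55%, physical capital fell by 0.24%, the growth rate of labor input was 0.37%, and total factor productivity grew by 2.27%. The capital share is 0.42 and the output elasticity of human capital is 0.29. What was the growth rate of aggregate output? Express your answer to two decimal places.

4.47%

Labor's share = 1 − 0.42 − 0.29 = 0.29.
Physical capital: 0.42 × (-0.24) = -0.1008 pp.
Average years of schooling: 0.29 × 7.55 = 2.1895 pp.
Labor input: 0.29 × 0.37 = 0.1073 pp.
Output growth = 2.27 + 2.196 = 4.466%.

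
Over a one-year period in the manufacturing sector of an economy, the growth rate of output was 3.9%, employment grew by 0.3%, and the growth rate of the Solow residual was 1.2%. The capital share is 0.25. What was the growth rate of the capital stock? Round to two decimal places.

Labor's share = 1 − 0.25 = 0.75.
gY = gA + 0.75×0.3 + 0.25×g.
0.25×g = 3.9 − 1.2 − 0.225 = 2.475.
g = 2.475 / 0.25 = 9.9%.

9.90%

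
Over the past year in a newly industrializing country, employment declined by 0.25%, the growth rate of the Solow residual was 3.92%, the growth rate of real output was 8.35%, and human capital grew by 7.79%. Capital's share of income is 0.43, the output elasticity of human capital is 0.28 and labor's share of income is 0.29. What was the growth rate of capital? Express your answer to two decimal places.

Capital grew 5.40%.

Labor's share = 1 − 0.43 − 0.28 = 0.29.
gY = gA + 0.28×7.79 + 0.29×(-0.25) + 0.43×g.
0.43×g = 8.35 − 3.92 − 2.1087 = 2.3213.
g = 2.3213 / 0.43 = 5.3984%.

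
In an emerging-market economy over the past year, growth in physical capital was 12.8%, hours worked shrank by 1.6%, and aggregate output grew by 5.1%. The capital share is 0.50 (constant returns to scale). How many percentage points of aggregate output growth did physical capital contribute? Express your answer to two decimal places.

6.40

Contribution = share × growth = 0.5 × 12.8 = 6.4 pp.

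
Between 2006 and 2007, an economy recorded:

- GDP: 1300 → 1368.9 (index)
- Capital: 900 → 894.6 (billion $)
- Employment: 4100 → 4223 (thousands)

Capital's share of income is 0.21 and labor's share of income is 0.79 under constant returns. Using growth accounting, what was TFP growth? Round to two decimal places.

GDP growth = (1368.9 − 1300) / 1300 = 5.3%.
Capital growth = (894.6 − 900) / 900 = -0.6%.
Employment growth = (4223 − 4100) / 4100 = 3%.
Labor's share = 1 − 0.21 = 0.79.
Capital: 0.21 × (-0.6) = -0.126 pp.
Employment: 0.79 × 3 = 2.37 pp.
TFP growth = 5.3 − 2.244 = 3.056%.

3.06%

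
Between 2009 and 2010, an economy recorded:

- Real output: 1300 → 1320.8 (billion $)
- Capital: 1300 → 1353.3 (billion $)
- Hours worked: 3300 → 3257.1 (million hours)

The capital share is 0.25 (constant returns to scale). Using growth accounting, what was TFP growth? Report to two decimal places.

1.55%

Real output growth = (1320.8 − 1300) / 1300 = 1.6%.
Capital growth = (1353.3 − 1300) / 1300 = 4.1%.
Hours worked growth = (3257.1 − 3300) / 3300 = -1.3%.
Labor's share = 1 − 0.25 = 0.75.
Capital: 0.25 × 4.1 = 1.025 pp.
Hours worked: 0.75 × (-1.3) = -0.975 pp.
TFP growth = 1.6 − 0.05 = 1.55%.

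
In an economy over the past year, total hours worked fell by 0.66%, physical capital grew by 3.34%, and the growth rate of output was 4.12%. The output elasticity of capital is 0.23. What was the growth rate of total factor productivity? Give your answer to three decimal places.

Labor's share = 1 − 0.23 = 0.77.
Physical capital: 0.23 × 3.34 = 0.7682 pp.
Total hours worked: 0.77 × (-0.66) = -0.5082 pp.
TFP growth = 4.12 − 0.26 = 3.86%.

3.860%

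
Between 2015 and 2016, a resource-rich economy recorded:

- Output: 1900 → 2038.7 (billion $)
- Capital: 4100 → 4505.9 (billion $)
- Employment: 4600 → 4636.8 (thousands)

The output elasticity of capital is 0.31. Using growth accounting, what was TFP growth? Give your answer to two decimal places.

Output growth = (2038.7 − 1900) / 1900 = 7.3%.
Capital growth = (4505.9 − 4100) / 4100 = 9.9%.
Employment growth = (4636.8 − 4600) / 4600 = 0.8%.
Labor's share = 1 − 0.31 = 0.69.
Capital: 0.31 × 9.9 = 3.069 pp.
Employment: 0.69 × 0.8 = 0.552 pp.
TFP growth = 7.3 − 3.621 = 3.679%.

3.68%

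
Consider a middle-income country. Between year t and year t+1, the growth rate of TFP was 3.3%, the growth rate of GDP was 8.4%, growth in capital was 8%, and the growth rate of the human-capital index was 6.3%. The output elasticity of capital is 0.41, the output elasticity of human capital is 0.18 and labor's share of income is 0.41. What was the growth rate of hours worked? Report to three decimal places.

Labor's share = 1 − 0.41 − 0.18 = 0.41.
gY = gA + 0.41×8 + 0.18×6.3 + 0.41×g.
0.41×g = 8.4 − 3.3 − 4.414 = 0.686.
g = 0.686 / 0.41 = 1.67317%.

1.673%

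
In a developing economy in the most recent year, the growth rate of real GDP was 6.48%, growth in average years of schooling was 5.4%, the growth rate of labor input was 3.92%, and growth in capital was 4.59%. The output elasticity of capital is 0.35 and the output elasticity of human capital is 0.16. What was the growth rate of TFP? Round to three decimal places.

TFP grew 2.089%.

Labor's share = 1 − 0.35 − 0.16 = 0.49.
Capital: 0.35 × 4.59 = 1.6065 pp.
Average years of schooling: 0.16 × 5.4 = 0.864 pp.
Labor input: 0.49 × 3.92 = 1.9208 pp.
TFP growth = 6.48 − 4.3913 = 2.0887%.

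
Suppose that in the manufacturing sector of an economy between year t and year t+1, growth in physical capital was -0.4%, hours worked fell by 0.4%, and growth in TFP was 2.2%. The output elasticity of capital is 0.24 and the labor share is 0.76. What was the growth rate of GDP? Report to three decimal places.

Labor's share = 1 − 0.24 = 0.76.
Physical capital: 0.24 × (-0.4) = -0.096 pp.
Hours worked: 0.76 × (-0.4) = -0.304 pp.
Output growth = 2.2 + (-0.4) = 1.8%.

1.800%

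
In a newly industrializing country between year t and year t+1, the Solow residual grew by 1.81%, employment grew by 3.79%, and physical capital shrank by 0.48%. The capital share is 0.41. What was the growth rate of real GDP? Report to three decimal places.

Real GDP grew 3.849%.

Labor's share = 1 − 0.41 = 0.59.
Physical capital: 0.41 × (-0.48) = -0.1968 pp.
Employment: 0.59 × 3.79 = 2.2361 pp.
Output growth = 1.81 + 2.0393 = 3.8493%.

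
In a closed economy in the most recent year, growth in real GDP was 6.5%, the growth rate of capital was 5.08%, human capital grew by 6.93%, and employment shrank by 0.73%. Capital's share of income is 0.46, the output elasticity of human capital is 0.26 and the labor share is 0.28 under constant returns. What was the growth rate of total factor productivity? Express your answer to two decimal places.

Labor's share = 1 − 0.46 − 0.26 = 0.28.
Capital: 0.46 × 5.08 = 2.3368 pp.
Human capital: 0.26 × 6.93 = 1.8018 pp.
Employment: 0.28 × (-0.73) = -0.2044 pp.
TFP growth = 6.5 − 3.9342 = 2.5658%.

2.57%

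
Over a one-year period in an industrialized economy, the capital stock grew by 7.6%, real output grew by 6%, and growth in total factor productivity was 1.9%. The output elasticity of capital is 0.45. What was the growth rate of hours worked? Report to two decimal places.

Hours worked growth was 1.24%.

Labor's share = 1 − 0.45 = 0.55.
gY = gA + 0.45×7.6 + 0.55×g.
0.55×g = 6 − 1.9 − 3.42 = 0.68.
g = 0.68 / 0.55 = 1.2364%.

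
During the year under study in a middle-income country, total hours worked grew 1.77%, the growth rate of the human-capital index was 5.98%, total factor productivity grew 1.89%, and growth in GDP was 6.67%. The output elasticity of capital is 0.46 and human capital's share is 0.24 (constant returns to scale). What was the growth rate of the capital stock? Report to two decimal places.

Labor's share = 1 − 0.46 − 0.24 = 0.3.
gY = gA + 0.24×5.98 + 0.3×1.77 + 0.46×g.
0.46×g = 6.67 − 1.89 − 1.9662 = 2.8138.
g = 2.8138 / 0.46 = 6.117%.

The capital stock growth was 6.12%.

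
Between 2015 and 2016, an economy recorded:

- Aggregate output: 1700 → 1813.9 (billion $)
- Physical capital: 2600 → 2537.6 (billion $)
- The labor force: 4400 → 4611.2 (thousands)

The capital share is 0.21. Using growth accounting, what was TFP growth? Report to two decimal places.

Aggregate output growth = (1813.9 − 1700) / 1700 = 6.7%.
Physical capital growth = (2537.6 − 2600) / 2600 = -2.4%.
The labor force growth = (4611.2 − 4400) / 4400 = 4.8%.
Labor's share = 1 − 0.21 = 0.79.
Physical capital: 0.21 × (-2.4) = -0.504 pp.
The labor force: 0.79 × 4.8 = 3.792 pp.
TFP growth = 6.7 − 3.288 = 3.412%.

3.41%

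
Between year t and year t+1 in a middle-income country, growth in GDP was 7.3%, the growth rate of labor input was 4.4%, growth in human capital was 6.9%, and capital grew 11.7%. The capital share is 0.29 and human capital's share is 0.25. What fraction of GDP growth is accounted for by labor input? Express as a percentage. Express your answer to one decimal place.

Labor's share = 1 − 0.29 − 0.25 = 0.46.
Labor input contributed 0.46 × 4.4 = 2.024 pp.
Share of growth = 2.024 / 7.3 × 100 = 27.726%.

Labor input accounted for 27.7% of growth.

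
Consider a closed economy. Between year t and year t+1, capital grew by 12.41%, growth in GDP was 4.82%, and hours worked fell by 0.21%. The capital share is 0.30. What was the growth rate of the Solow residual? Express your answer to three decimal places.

1.244%

Labor's share = 1 − 0.3 = 0.7.
Capital: 0.3 × 12.41 = 3.723 pp.
Hours worked: 0.7 × (-0.21) = -0.147 pp.
TFP growth = 4.82 − 3.576 = 1.244%.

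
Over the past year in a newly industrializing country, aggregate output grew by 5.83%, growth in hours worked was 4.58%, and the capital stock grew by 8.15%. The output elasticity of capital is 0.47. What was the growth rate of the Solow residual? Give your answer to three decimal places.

-0.428%

Labor's share = 1 − 0.47 = 0.53.
The capital stock: 0.47 × 8.15 = 3.8305 pp.
Hours worked: 0.53 × 4.58 = 2.4274 pp.
TFP growth = 5.83 − 6.2579 = -0.4279%.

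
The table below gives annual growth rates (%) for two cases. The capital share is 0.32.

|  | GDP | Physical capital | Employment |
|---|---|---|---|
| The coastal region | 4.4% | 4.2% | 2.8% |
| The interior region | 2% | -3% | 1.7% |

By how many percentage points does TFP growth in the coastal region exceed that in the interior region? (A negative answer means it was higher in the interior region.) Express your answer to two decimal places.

Labor's share = 1 − 0.32 = 0.68.
The coastal region: TFP = 4.4 − 1.344 − 1.904 = 1.152%.
The interior region: TFP = 2 + 0.96 − 1.156 = 1.804%.
Difference = 1.152 − (1.804) = -0.652 pp.

-0.65 percentage points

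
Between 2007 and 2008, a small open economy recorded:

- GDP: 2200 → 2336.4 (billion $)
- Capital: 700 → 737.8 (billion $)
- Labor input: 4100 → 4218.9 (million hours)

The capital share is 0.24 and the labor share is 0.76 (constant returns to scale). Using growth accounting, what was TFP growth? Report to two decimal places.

GDP growth = (2336.4 − 2200) / 2200 = 6.2%.
Capital growth = (737.8 − 700) / 700 = 5.4%.
Labor input growth = (4218.9 − 4100) / 4100 = 2.9%.
Labor's share = 1 − 0.24 = 0.76.
Capital: 0.24 × 5.4 = 1.296 pp.
Labor input: 0.76 × 2.9 = 2.204 pp.
TFP growth = 6.2 − 3.5 = 2.7%.

TFP growth was 2.70%.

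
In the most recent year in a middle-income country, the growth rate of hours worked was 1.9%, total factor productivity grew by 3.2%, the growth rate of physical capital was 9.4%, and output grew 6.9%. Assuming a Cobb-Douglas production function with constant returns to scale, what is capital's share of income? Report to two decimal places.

gY = gA + α·gK + (1−α)·gL, so gY − gA − gL = α(gK − gL).
6.9 − 3.2 − 1.9 = α × (9.4 − 1.9).
1.8 = 7.5 α, so α = 0.24.

α = 0.24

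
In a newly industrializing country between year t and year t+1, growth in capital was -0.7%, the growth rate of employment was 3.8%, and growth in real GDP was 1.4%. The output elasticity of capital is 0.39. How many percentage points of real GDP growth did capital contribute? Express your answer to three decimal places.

-0.273 percentage points

Contribution = share × growth = 0.39 × (-0.7) = -0.273 pp.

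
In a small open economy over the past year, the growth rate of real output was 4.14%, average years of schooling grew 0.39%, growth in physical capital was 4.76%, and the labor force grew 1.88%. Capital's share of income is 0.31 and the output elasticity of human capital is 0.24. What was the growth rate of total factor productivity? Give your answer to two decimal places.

1.72%

Labor's share = 1 − 0.31 − 0.24 = 0.45.
Physical capital: 0.31 × 4.76 = 1.4756 pp.
Average years of schooling: 0.24 × 0.39 = 0.0936 pp.
The labor force: 0.45 × 1.88 = 0.846 pp.
TFP growth = 4.14 − 2.4152 = 1.7248%.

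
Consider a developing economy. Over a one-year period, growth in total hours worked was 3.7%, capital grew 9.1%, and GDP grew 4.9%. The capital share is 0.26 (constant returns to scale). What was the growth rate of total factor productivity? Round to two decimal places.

-0.20%

Labor's share = 1 − 0.26 = 0.74.
Capital: 0.26 × 9.1 = 2.366 pp.
Total hours worked: 0.74 × 3.7 = 2.738 pp.
TFP growth = 4.9 − 5.104 = -0.204%.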